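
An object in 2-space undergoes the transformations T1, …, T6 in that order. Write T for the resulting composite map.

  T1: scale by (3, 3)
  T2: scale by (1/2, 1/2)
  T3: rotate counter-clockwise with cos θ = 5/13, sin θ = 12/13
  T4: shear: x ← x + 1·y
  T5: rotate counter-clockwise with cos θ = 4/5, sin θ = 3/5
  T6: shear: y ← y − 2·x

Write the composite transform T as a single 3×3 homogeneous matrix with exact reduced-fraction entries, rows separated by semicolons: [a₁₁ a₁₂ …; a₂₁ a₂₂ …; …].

T1 = [3 0 0; 0 3 0; 0 0 1]
T2·T1 = [3/2 0 0; 0 3/2 0; 0 0 1]
T3·…·T1 = [15/26 -18/13 0; 18/13 15/26 0; 0 0 1]
T4·…·T1 = [51/26 -21/26 0; 18/13 15/26 0; 0 0 1]
T5·…·T1 = [48/65 -129/130 0; 297/130 -3/130 0; 0 0 1]
T6·…·T1 = [48/65 -129/130 0; 21/26 51/26 0; 0 0 1]

T = [48/65 -129/130 0; 21/26 51/26 0; 0 0 1]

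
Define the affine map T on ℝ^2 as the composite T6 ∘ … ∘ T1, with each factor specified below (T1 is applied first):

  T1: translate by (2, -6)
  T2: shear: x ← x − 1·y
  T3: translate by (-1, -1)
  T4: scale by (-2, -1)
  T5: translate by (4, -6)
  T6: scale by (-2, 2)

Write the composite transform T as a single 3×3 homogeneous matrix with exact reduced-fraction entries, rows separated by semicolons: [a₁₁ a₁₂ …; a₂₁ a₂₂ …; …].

T1 = [1 0 2; 0 1 -6; 0 0 1]
T2·T1 = [1 -1 8; 0 1 -6; 0 0 1]
T3·…·T1 = [1 -1 7; 0 1 -7; 0 0 1]
T4·…·T1 = [-2 2 -14; 0 -1 7; 0 0 1]
T5·…·T1 = [-2 2 -10; 0 -1 1; 0 0 1]
T6·…·T1 = [4 -4 20; 0 -2 2; 0 0 1]

T = [4 -4 20; 0 -2 2; 0 0 1]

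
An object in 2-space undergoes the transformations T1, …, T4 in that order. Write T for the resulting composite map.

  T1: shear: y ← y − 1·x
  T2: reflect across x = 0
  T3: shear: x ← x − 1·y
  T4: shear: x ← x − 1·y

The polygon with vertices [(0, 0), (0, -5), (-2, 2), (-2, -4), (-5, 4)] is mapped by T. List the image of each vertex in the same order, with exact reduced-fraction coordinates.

image vertices: (0, 0), (10, -5), (-6, 4), (6, -2), (-13, 9)

T1 shear: y ← y − 1·x: (0, 0) → (0, 0); (0, -5) → (0, -5); (-2, 2) → (-2, 4); (-2, -4) → (-2, -2); (-5, 4) → (-5, 9)
T2 reflect across x = 0: (0, 0) → (0, 0); (0, -5) → (0, -5); (-2, 4) → (2, 4); (-2, -2) → (2, -2); (-5, 9) → (5, 9)
T3 shear: x ← x − 1·y: (0, 0) → (0, 0); (0, -5) → (5, -5); (2, 4) → (-2, 4); (2, -2) → (4, -2); (5, 9) → (-4, 9)
T4 shear: x ← x − 1·y: (0, 0) → (0, 0); (5, -5) → (10, -5); (-2, 4) → (-6, 4); (4, -2) → (6, -2); (-4, 9) → (-13, 9)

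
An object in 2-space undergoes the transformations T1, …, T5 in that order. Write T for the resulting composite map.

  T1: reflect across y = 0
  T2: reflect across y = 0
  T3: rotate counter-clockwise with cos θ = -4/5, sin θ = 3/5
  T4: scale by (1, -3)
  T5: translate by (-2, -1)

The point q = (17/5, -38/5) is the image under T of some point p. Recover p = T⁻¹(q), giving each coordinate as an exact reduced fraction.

p = (-3, -5)

T1 = [1 0 0; 0 -1 0; 0 0 1]
T2·T1 = [1 0 0; 0 1 0; 0 0 1]
T3·…·T1 = [-4/5 -3/5 0; 3/5 -4/5 0; 0 0 1]
T4·…·T1 = [-4/5 -3/5 0; -9/5 12/5 0; 0 0 1]
T5·…·T1 = [-4/5 -3/5 -2; -9/5 12/5 -1; 0 0 1]
det M = -3; M⁻¹ = [-4/5 -1/5 -9/5; -3/5 4/15 -14/15; 0 0 1]
M⁻¹ · (17/5, -38/5)ᵀ = (-3, -5)ᵀ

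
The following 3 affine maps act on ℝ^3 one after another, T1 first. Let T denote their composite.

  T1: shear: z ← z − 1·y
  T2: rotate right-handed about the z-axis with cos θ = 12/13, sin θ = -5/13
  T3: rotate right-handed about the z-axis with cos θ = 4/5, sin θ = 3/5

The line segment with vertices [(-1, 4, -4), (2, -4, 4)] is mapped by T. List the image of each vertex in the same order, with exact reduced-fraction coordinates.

T1 shear: z ← z − 1·y: (-1, 4, -4) → (-1, 4, -8); (2, -4, 4) → (2, -4, 8)
T2 rotate right-handed about the z-axis with cos θ = 12/13, sin θ = -5/13: (-1, 4, -8) → (8/13, 53/13, -8); (2, -4, 8) → (4/13, -58/13, 8)
T3 rotate right-handed about the z-axis with cos θ = 4/5, sin θ = 3/5: (8/13, 53/13, -8) → (-127/65, 236/65, -8); (4/13, -58/13, 8) → (38/13, -44/13, 8)

image vertices: (-127/65, 236/65, -8), (38/13, -44/13, 8)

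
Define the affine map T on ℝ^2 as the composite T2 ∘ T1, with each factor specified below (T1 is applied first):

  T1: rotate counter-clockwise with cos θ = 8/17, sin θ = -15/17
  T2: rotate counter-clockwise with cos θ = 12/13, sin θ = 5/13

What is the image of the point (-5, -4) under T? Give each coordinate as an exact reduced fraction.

T(p) = (-1415/221, 16/221)

T1 rotate counter-clockwise with cos θ = 8/17, sin θ = -15/17: (-5, -4) → (-100/17, 43/17)
T2 rotate counter-clockwise with cos θ = 12/13, sin θ = 5/13: (-100/17, 43/17) → (-1415/221, 16/221)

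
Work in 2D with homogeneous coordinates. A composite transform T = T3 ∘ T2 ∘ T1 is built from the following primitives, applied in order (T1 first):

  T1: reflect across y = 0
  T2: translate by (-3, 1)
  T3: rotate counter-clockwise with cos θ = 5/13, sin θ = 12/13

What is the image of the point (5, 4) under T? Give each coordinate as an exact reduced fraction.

T(p) = (46/13, 9/13)

T1 reflect across y = 0: (5, 4) → (5, -4)
T2 translate by (-3, 1): (5, -4) → (2, -3)
T3 rotate counter-clockwise with cos θ = 5/13, sin θ = 12/13: (2, -3) → (46/13, 9/13)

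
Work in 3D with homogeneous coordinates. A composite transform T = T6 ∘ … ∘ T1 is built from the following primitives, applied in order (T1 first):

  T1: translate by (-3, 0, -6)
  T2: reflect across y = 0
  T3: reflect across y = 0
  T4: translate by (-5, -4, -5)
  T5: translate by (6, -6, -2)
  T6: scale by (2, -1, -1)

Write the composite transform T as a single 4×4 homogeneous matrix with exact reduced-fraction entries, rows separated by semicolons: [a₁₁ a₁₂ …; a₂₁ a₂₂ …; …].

T = [2 0 0 -4; 0 -1 0 10; 0 0 -1 13; 0 0 0 1]

T1 = [1 0 0 -3; 0 1 0 0; 0 0 1 -6; 0 0 0 1]
T2·T1 = [1 0 0 -3; 0 -1 0 0; 0 0 1 -6; 0 0 0 1]
T3·…·T1 = [1 0 0 -3; 0 1 0 0; 0 0 1 -6; 0 0 0 1]
T4·…·T1 = [1 0 0 -8; 0 1 0 -4; 0 0 1 -11; 0 0 0 1]
T5·…·T1 = [1 0 0 -2; 0 1 0 -10; 0 0 1 -13; 0 0 0 1]
T6·…·T1 = [2 0 0 -4; 0 -1 0 10; 0 0 -1 13; 0 0 0 1]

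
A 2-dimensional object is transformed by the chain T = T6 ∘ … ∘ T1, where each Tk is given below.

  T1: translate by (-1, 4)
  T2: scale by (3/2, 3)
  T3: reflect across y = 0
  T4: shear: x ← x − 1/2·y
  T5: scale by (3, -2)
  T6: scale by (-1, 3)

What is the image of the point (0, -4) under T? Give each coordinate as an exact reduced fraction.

T1 translate by (-1, 4): (0, -4) → (-1, 0)
T2 scale by (3/2, 3): (-1, 0) → (-3/2, 0)
T3 reflect across y = 0: (-3/2, 0) → (-3/2, 0)
T4 shear: x ← x − 1/2·y: (-3/2, 0) → (-3/2, 0)
T5 scale by (3, -2): (-3/2, 0) → (-9/2, 0)
T6 scale by (-1, 3): (-9/2, 0) → (9/2, 0)

T(p) = (9/2, 0)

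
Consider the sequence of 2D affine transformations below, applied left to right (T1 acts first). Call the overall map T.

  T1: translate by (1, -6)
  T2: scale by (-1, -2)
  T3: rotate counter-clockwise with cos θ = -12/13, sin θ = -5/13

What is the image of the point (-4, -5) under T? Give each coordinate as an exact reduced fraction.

T1 translate by (1, -6): (-4, -5) → (-3, -11)
T2 scale by (-1, -2): (-3, -11) → (3, 22)
T3 rotate counter-clockwise with cos θ = -12/13, sin θ = -5/13: (3, 22) → (74/13, -279/13)

T(p) = (74/13, -279/13)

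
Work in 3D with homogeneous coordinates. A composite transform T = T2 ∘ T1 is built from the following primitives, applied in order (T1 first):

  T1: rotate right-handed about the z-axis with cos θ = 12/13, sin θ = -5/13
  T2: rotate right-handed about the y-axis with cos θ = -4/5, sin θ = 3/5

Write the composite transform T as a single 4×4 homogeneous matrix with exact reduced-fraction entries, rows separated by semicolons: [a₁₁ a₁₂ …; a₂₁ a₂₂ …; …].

T1 = [12/13 5/13 0 0; -5/13 12/13 0 0; 0 0 1 0; 0 0 0 1]
T2·T1 = [-48/65 -4/13 3/5 0; -5/13 12/13 0 0; -36/65 -3/13 -4/5 0; 0 0 0 1]

T = [-48/65 -4/13 3/5 0; -5/13 12/13 0 0; -36/65 -3/13 -4/5 0; 0 0 0 1]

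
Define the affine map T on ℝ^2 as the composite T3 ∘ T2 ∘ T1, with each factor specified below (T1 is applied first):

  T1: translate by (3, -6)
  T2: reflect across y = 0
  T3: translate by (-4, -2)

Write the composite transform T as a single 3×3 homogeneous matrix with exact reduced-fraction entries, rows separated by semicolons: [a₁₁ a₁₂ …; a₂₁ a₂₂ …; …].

T1 = [1 0 3; 0 1 -6; 0 0 1]
T2·T1 = [1 0 3; 0 -1 6; 0 0 1]
T3·…·T1 = [1 0 -1; 0 -1 4; 0 0 1]

T = [1 0 -1; 0 -1 4; 0 0 1]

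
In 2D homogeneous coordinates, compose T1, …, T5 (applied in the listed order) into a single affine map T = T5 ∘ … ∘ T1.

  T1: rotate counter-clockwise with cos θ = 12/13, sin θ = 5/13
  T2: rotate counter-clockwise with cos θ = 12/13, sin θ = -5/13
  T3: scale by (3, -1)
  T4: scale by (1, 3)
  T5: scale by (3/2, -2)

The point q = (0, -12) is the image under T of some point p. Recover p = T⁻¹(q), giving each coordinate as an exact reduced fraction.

p = (0, -2)

T1 = [12/13 -5/13 0; 5/13 12/13 0; 0 0 1]
T2·T1 = [1 0 0; 0 1 0; 0 0 1]
T3·…·T1 = [3 0 0; 0 -1 0; 0 0 1]
T4·…·T1 = [3 0 0; 0 -3 0; 0 0 1]
T5·…·T1 = [9/2 0 0; 0 6 0; 0 0 1]
det M = 27; M⁻¹ = [2/9 0 0; 0 1/6 0; 0 0 1]
M⁻¹ · (0, -12)ᵀ = (0, -2)ᵀ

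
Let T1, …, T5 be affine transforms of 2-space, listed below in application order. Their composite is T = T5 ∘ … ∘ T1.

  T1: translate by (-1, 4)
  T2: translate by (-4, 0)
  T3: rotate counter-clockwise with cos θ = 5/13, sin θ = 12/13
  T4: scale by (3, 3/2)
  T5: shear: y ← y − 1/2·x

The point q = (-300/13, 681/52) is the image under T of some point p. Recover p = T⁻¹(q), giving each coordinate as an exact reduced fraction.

T1 = [1 0 -1; 0 1 4; 0 0 1]
T2·T1 = [1 0 -5; 0 1 4; 0 0 1]
T3·…·T1 = [5/13 -12/13 -73/13; 12/13 5/13 -40/13; 0 0 1]
T4·…·T1 = [15/13 -36/13 -219/13; 18/13 15/26 -60/13; 0 0 1]
T5·…·T1 = [15/13 -36/13 -219/13; 21/26 51/26 99/26; 0 0 1]
det M = 9/2; M⁻¹ = [17/39 8/13 5; -7/39 10/39 -4; 0 0 1]
M⁻¹ · (-300/13, 681/52)ᵀ = (3, 7/2)ᵀ

p = (3, 7/2)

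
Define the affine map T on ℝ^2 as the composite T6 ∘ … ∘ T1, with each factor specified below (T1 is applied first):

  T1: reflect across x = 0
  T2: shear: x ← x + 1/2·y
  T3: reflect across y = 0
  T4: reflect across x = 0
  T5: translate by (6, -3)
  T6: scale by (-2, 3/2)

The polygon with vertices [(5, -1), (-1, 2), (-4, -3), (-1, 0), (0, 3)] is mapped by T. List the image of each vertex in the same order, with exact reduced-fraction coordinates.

image vertices: (-23, -3), (-8, -15/2), (-7, 0), (-10, -9/2), (-9, -9)

T1 reflect across x = 0: (5, -1) → (-5, -1); (-1, 2) → (1, 2); (-4, -3) → (4, -3); (-1, 0) → (1, 0); (0, 3) → (0, 3)
T2 shear: x ← x + 1/2·y: (-5, -1) → (-11/2, -1); (1, 2) → (2, 2); (4, -3) → (5/2, -3); (1, 0) → (1, 0); (0, 3) → (3/2, 3)
T3 reflect across y = 0: (-11/2, -1) → (-11/2, 1); (2, 2) → (2, -2); (5/2, -3) → (5/2, 3); (1, 0) → (1, 0); (3/2, 3) → (3/2, -3)
T4 reflect across x = 0: (-11/2, 1) → (11/2, 1); (2, -2) → (-2, -2); (5/2, 3) → (-5/2, 3); (1, 0) → (-1, 0); (3/2, -3) → (-3/2, -3)
T5 translate by (6, -3): (11/2, 1) → (23/2, -2); (-2, -2) → (4, -5); (-5/2, 3) → (7/2, 0); (-1, 0) → (5, -3); (-3/2, -3) → (9/2, -6)
T6 scale by (-2, 3/2): (23/2, -2) → (-23, -3); (4, -5) → (-8, -15/2); (7/2, 0) → (-7, 0); (5, -3) → (-10, -9/2); (9/2, -6) → (-9, -9)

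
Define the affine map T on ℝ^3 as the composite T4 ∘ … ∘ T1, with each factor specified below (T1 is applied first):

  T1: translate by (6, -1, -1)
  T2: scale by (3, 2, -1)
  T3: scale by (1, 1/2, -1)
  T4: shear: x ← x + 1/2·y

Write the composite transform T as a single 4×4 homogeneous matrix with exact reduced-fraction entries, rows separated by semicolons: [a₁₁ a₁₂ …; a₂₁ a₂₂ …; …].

T1 = [1 0 0 6; 0 1 0 -1; 0 0 1 -1; 0 0 0 1]
T2·T1 = [3 0 0 18; 0 2 0 -2; 0 0 -1 1; 0 0 0 1]
T3·…·T1 = [3 0 0 18; 0 1 0 -1; 0 0 1 -1; 0 0 0 1]
T4·…·T1 = [3 1/2 0 35/2; 0 1 0 -1; 0 0 1 -1; 0 0 0 1]

T = [3 1/2 0 35/2; 0 1 0 -1; 0 0 1 -1; 0 0 0 1]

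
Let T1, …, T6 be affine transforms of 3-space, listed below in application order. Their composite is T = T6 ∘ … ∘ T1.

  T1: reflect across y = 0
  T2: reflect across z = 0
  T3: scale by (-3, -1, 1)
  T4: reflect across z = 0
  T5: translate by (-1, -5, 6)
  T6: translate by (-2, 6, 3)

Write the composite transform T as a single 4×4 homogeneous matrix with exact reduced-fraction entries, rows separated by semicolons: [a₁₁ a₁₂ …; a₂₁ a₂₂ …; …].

T = [-3 0 0 -3; 0 1 0 1; 0 0 1 9; 0 0 0 1]

T1 = [1 0 0 0; 0 -1 0 0; 0 0 1 0; 0 0 0 1]
T2·T1 = [1 0 0 0; 0 -1 0 0; 0 0 -1 0; 0 0 0 1]
T3·…·T1 = [-3 0 0 0; 0 1 0 0; 0 0 -1 0; 0 0 0 1]
T4·…·T1 = [-3 0 0 0; 0 1 0 0; 0 0 1 0; 0 0 0 1]
T5·…·T1 = [-3 0 0 -1; 0 1 0 -5; 0 0 1 6; 0 0 0 1]
T6·…·T1 = [-3 0 0 -3; 0 1 0 1; 0 0 1 9; 0 0 0 1]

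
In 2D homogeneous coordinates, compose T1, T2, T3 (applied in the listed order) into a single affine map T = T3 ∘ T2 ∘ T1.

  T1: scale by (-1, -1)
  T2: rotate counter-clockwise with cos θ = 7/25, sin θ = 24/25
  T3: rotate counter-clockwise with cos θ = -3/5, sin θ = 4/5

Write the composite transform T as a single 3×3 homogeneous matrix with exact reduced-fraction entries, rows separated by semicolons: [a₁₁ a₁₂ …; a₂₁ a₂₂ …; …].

T1 = [-1 0 0; 0 -1 0; 0 0 1]
T2·T1 = [-7/25 24/25 0; -24/25 -7/25 0; 0 0 1]
T3·…·T1 = [117/125 -44/125 0; 44/125 117/125 0; 0 0 1]

T = [117/125 -44/125 0; 44/125 117/125 0; 0 0 1]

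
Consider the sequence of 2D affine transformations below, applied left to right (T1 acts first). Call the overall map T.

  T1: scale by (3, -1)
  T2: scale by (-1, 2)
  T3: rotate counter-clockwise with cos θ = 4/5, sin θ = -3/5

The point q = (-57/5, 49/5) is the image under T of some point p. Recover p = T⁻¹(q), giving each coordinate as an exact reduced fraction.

T1 = [3 0 0; 0 -1 0; 0 0 1]
T2·T1 = [-3 0 0; 0 -2 0; 0 0 1]
T3·…·T1 = [-12/5 -6/5 0; 9/5 -8/5 0; 0 0 1]
det M = 6; M⁻¹ = [-4/15 1/5 0; -3/10 -2/5 0; 0 0 1]
M⁻¹ · (-57/5, 49/5)ᵀ = (5, -1/2)ᵀ

p = (5, -1/2)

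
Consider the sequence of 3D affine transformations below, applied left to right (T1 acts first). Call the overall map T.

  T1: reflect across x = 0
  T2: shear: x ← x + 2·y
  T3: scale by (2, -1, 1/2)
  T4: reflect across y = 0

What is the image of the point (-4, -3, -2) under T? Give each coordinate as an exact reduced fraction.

T1 reflect across x = 0: (-4, -3, -2) → (4, -3, -2)
T2 shear: x ← x + 2·y: (4, -3, -2) → (-2, -3, -2)
T3 scale by (2, -1, 1/2): (-2, -3, -2) → (-4, 3, -1)
T4 reflect across y = 0: (-4, 3, -1) → (-4, -3, -1)

T(p) = (-4, -3, -1)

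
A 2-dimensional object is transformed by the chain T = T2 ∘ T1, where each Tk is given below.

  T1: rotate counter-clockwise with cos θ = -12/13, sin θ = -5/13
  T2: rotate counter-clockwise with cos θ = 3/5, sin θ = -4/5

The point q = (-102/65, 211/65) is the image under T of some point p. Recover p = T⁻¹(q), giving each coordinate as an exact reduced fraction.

T1 = [-12/13 5/13 0; -5/13 -12/13 0; 0 0 1]
T2·T1 = [-56/65 -33/65 0; 33/65 -56/65 0; 0 0 1]
det M = 1; M⁻¹ = [-56/65 33/65 0; -33/65 -56/65 0; 0 0 1]
M⁻¹ · (-102/65, 211/65)ᵀ = (3, -2)ᵀ

p = (3, -2)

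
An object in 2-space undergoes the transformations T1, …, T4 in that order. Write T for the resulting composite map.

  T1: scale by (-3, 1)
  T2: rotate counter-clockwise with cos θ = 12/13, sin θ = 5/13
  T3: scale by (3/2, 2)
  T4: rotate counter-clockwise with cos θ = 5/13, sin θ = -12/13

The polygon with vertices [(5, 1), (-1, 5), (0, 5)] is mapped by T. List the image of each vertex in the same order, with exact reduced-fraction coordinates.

image vertices: (-5799/338, 2700/169), (3765/338, 552/169), (2505/338, 1050/169)

T1 scale by (-3, 1): (5, 1) → (-15, 1); (-1, 5) → (3, 5); (0, 5) → (0, 5)
T2 rotate counter-clockwise with cos θ = 12/13, sin θ = 5/13: (-15, 1) → (-185/13, -63/13); (3, 5) → (11/13, 75/13); (0, 5) → (-25/13, 60/13)
T3 scale by (3/2, 2): (-185/13, -63/13) → (-555/26, -126/13); (11/13, 75/13) → (33/26, 150/13); (-25/13, 60/13) → (-75/26, 120/13)
T4 rotate counter-clockwise with cos θ = 5/13, sin θ = -12/13: (-555/26, -126/13) → (-5799/338, 2700/169); (33/26, 150/13) → (3765/338, 552/169); (-75/26, 120/13) → (2505/338, 1050/169)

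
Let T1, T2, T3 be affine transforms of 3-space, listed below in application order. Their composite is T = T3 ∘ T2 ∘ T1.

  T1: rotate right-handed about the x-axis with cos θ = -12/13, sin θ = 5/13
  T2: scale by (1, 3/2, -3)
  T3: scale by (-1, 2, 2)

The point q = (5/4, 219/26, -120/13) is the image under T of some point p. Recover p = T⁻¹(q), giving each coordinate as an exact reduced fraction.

p = (-5/4, -2, -5/2)

T1 = [1 0 0 0; 0 -12/13 -5/13 0; 0 5/13 -12/13 0; 0 0 0 1]
T2·T1 = [1 0 0 0; 0 -18/13 -15/26 0; 0 -15/13 36/13 0; 0 0 0 1]
T3·…·T1 = [-1 0 0 0; 0 -36/13 -15/13 0; 0 -30/13 72/13 0; 0 0 0 1]
det M = 18; M⁻¹ = [-1 0 0 0; 0 -4/13 -5/78 0; 0 -5/39 2/13 0; 0 0 0 1]
M⁻¹ · (5/4, 219/26, -120/13)ᵀ = (-5/4, -2, -5/2)ᵀ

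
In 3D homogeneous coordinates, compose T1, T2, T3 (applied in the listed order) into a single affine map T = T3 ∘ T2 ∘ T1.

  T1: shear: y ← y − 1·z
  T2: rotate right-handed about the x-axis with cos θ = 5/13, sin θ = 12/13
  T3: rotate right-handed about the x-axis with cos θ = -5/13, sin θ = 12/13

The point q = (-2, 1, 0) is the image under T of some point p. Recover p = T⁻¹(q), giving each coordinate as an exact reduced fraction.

T1 = [1 0 0 0; 0 1 -1 0; 0 0 1 0; 0 0 0 1]
T2·T1 = [1 0 0 0; 0 5/13 -17/13 0; 0 12/13 -7/13 0; 0 0 0 1]
T3·…·T1 = [1 0 0 0; 0 -1 1 0; 0 0 -1 0; 0 0 0 1]
det M = 1; M⁻¹ = [1 0 0 0; 0 -1 -1 0; 0 0 -1 0; 0 0 0 1]
M⁻¹ · (-2, 1, 0)ᵀ = (-2, -1, 0)ᵀ

p = (-2, -1, 0)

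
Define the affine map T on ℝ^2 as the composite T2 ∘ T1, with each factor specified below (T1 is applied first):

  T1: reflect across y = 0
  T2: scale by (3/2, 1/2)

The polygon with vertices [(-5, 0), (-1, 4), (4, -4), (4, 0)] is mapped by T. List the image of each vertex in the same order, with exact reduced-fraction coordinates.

image vertices: (-15/2, 0), (-3/2, -2), (6, 2), (6, 0)

T1 reflect across y = 0: (-5, 0) → (-5, 0); (-1, 4) → (-1, -4); (4, -4) → (4, 4); (4, 0) → (4, 0)
T2 scale by (3/2, 1/2): (-5, 0) → (-15/2, 0); (-1, -4) → (-3/2, -2); (4, 4) → (6, 2); (4, 0) → (6, 0)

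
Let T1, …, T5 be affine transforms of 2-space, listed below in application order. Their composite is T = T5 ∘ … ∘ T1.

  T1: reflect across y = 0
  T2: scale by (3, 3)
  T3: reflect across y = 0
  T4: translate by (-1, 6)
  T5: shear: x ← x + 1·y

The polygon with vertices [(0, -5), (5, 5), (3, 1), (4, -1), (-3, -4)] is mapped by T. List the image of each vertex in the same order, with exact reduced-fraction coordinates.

T1 reflect across y = 0: (0, -5) → (0, 5); (5, 5) → (5, -5); (3, 1) → (3, -1); (4, -1) → (4, 1); (-3, -4) → (-3, 4)
T2 scale by (3, 3): (0, 5) → (0, 15); (5, -5) → (15, -15); (3, -1) → (9, -3); (4, 1) → (12, 3); (-3, 4) → (-9, 12)
T3 reflect across y = 0: (0, 15) → (0, -15); (15, -15) → (15, 15); (9, -3) → (9, 3); (12, 3) → (12, -3); (-9, 12) → (-9, -12)
T4 translate by (-1, 6): (0, -15) → (-1, -9); (15, 15) → (14, 21); (9, 3) → (8, 9); (12, -3) → (11, 3); (-9, -12) → (-10, -6)
T5 shear: x ← x + 1·y: (-1, -9) → (-10, -9); (14, 21) → (35, 21); (8, 9) → (17, 9); (11, 3) → (14, 3); (-10, -6) → (-16, -6)

image vertices: (-10, -9), (35, 21), (17, 9), (14, 3), (-16, -6)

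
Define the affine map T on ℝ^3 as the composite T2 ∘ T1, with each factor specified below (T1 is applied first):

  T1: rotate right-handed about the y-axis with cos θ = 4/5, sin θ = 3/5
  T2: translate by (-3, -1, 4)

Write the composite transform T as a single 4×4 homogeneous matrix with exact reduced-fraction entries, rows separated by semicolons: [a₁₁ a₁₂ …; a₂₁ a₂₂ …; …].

T = [4/5 0 3/5 -3; 0 1 0 -1; -3/5 0 4/5 4; 0 0 0 1]

T1 = [4/5 0 3/5 0; 0 1 0 0; -3/5 0 4/5 0; 0 0 0 1]
T2·T1 = [4/5 0 3/5 -3; 0 1 0 -1; -3/5 0 4/5 4; 0 0 0 1]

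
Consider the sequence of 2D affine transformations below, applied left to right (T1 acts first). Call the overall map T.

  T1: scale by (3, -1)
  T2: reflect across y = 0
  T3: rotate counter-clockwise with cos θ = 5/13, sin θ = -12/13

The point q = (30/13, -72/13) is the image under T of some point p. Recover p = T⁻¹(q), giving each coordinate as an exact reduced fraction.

T1 = [3 0 0; 0 -1 0; 0 0 1]
T2·T1 = [3 0 0; 0 1 0; 0 0 1]
T3·…·T1 = [15/13 12/13 0; -36/13 5/13 0; 0 0 1]
det M = 3; M⁻¹ = [5/39 -4/13 0; 12/13 5/13 0; 0 0 1]
M⁻¹ · (30/13, -72/13)ᵀ = (2, 0)ᵀ

p = (2, 0)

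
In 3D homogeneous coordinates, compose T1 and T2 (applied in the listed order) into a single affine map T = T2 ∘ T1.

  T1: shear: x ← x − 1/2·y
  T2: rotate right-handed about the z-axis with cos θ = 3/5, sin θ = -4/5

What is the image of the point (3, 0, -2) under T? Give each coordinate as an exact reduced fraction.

T1 shear: x ← x − 1/2·y: (3, 0, -2) → (3, 0, -2)
T2 rotate right-handed about the z-axis with cos θ = 3/5, sin θ = -4/5: (3, 0, -2) → (9/5, -12/5, -2)

T(p) = (9/5, -12/5, -2)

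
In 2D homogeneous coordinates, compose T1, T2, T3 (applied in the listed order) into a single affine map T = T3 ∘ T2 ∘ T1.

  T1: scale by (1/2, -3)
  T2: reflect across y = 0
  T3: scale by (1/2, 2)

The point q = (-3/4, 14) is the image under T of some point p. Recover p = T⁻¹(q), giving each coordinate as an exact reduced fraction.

p = (-3, 7/3)

T1 = [1/2 0 0; 0 -3 0; 0 0 1]
T2·T1 = [1/2 0 0; 0 3 0; 0 0 1]
T3·…·T1 = [1/4 0 0; 0 6 0; 0 0 1]
det M = 3/2; M⁻¹ = [4 0 0; 0 1/6 0; 0 0 1]
M⁻¹ · (-3/4, 14)ᵀ = (-3, 7/3)ᵀ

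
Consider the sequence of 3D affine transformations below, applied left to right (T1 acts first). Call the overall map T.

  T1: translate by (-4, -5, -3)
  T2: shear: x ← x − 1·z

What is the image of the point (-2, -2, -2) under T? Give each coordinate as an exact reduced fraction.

T1 translate by (-4, -5, -3): (-2, -2, -2) → (-6, -7, -5)
T2 shear: x ← x − 1·z: (-6, -7, -5) → (-1, -7, -5)

T(p) = (-1, -7, -5)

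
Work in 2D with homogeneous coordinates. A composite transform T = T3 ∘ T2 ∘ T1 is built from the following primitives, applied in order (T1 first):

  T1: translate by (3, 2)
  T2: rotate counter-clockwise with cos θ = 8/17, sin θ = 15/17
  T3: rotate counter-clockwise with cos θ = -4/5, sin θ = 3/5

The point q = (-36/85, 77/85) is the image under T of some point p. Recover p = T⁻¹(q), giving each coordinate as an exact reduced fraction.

p = (-3, -3)

T1 = [1 0 3; 0 1 2; 0 0 1]
T2·T1 = [8/17 -15/17 -6/17; 15/17 8/17 61/17; 0 0 1]
T3·…·T1 = [-77/85 36/85 -159/85; -36/85 -77/85 -262/85; 0 0 1]
det M = 1; M⁻¹ = [-77/85 -36/85 -3; 36/85 -77/85 -2; 0 0 1]
M⁻¹ · (-36/85, 77/85)ᵀ = (-3, -3)ᵀ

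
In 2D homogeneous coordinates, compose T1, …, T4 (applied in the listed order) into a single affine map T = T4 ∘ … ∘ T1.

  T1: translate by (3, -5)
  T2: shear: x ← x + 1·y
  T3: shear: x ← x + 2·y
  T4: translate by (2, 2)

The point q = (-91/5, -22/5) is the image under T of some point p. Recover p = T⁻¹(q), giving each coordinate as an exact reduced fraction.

T1 = [1 0 3; 0 1 -5; 0 0 1]
T2·T1 = [1 1 -2; 0 1 -5; 0 0 1]
T3·…·T1 = [1 3 -12; 0 1 -5; 0 0 1]
T4·…·T1 = [1 3 -10; 0 1 -3; 0 0 1]
det M = 1; M⁻¹ = [1 -3 1; 0 1 3; 0 0 1]
M⁻¹ · (-91/5, -22/5)ᵀ = (-4, -7/5)ᵀ

p = (-4, -7/5)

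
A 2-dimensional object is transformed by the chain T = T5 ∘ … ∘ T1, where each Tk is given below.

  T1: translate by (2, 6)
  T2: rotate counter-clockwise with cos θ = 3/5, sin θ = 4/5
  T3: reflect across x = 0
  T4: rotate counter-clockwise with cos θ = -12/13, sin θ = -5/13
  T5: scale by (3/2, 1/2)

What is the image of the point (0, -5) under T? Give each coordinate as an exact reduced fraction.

T1 translate by (2, 6): (0, -5) → (2, 1)
T2 rotate counter-clockwise with cos θ = 3/5, sin θ = 4/5: (2, 1) → (2/5, 11/5)
T3 reflect across x = 0: (2/5, 11/5) → (-2/5, 11/5)
T4 rotate counter-clockwise with cos θ = -12/13, sin θ = -5/13: (-2/5, 11/5) → (79/65, -122/65)
T5 scale by (3/2, 1/2): (79/65, -122/65) → (237/130, -61/65)

T(p) = (237/130, -61/65)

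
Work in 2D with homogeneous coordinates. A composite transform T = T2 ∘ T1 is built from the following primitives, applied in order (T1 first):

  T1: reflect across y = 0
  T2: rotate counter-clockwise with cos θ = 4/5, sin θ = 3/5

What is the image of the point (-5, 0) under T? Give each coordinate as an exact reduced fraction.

T1 reflect across y = 0: (-5, 0) → (-5, 0)
T2 rotate counter-clockwise with cos θ = 4/5, sin θ = 3/5: (-5, 0) → (-4, -3)

T(p) = (-4, -3)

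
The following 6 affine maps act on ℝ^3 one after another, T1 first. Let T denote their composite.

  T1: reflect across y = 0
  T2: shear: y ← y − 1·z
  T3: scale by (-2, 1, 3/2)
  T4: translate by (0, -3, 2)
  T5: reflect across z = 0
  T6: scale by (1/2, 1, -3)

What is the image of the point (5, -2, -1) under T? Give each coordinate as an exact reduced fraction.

T(p) = (-5, 0, 3/2)

T1 reflect across y = 0: (5, -2, -1) → (5, 2, -1)
T2 shear: y ← y − 1·z: (5, 2, -1) → (5, 3, -1)
T3 scale by (-2, 1, 3/2): (5, 3, -1) → (-10, 3, -3/2)
T4 translate by (0, -3, 2): (-10, 3, -3/2) → (-10, 0, 1/2)
T5 reflect across z = 0: (-10, 0, 1/2) → (-10, 0, -1/2)
T6 scale by (1/2, 1, -3): (-10, 0, -1/2) → (-5, 0, 3/2)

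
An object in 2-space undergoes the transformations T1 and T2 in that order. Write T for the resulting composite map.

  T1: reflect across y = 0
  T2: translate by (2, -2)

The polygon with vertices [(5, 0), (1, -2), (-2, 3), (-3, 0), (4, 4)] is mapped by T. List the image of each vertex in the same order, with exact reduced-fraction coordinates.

image vertices: (7, -2), (3, 0), (0, -5), (-1, -2), (6, -6)

T1 reflect across y = 0: (5, 0) → (5, 0); (1, -2) → (1, 2); (-2, 3) → (-2, -3); (-3, 0) → (-3, 0); (4, 4) → (4, -4)
T2 translate by (2, -2): (5, 0) → (7, -2); (1, 2) → (3, 0); (-2, -3) → (0, -5); (-3, 0) → (-1, -2); (4, -4) → (6, -6)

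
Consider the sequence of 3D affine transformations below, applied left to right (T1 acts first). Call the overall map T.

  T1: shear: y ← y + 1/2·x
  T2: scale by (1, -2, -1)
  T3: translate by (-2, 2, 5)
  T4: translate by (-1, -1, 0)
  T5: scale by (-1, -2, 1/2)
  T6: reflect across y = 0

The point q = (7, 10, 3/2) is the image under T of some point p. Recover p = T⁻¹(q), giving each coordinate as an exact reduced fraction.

T1 = [1 0 0 0; 1/2 1 0 0; 0 0 1 0; 0 0 0 1]
T2·T1 = [1 0 0 0; -1 -2 0 0; 0 0 -1 0; 0 0 0 1]
T3·…·T1 = [1 0 0 -2; -1 -2 0 2; 0 0 -1 5; 0 0 0 1]
T4·…·T1 = [1 0 0 -3; -1 -2 0 1; 0 0 -1 5; 0 0 0 1]
T5·…·T1 = [-1 0 0 3; 2 4 0 -2; 0 0 -1/2 5/2; 0 0 0 1]
T6·…·T1 = [-1 0 0 3; -2 -4 0 2; 0 0 -1/2 5/2; 0 0 0 1]
det M = -2; M⁻¹ = [-1 0 0 3; 1/2 -1/4 0 -1; 0 0 -2 5; 0 0 0 1]
M⁻¹ · (7, 10, 3/2)ᵀ = (-4, 0, 2)ᵀ

p = (-4, 0, 2)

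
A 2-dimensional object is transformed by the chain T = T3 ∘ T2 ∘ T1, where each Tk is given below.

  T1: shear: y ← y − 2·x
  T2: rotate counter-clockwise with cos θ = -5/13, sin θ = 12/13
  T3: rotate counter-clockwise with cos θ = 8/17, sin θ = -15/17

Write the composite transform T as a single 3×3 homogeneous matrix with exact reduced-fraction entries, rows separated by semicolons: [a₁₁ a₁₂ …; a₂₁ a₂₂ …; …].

T = [482/221 -171/221 0; -109/221 140/221 0; 0 0 1]

T1 = [1 0 0; -2 1 0; 0 0 1]
T2·T1 = [19/13 -12/13 0; 22/13 -5/13 0; 0 0 1]
T3·…·T1 = [482/221 -171/221 0; -109/221 140/221 0; 0 0 1]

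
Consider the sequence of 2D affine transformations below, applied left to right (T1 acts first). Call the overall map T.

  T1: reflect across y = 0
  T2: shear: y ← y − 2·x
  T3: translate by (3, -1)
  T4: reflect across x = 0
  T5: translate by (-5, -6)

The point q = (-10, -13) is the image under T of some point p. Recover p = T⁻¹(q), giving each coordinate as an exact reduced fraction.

T1 = [1 0 0; 0 -1 0; 0 0 1]
T2·T1 = [1 0 0; -2 -1 0; 0 0 1]
T3·…·T1 = [1 0 3; -2 -1 -1; 0 0 1]
T4·…·T1 = [-1 0 -3; -2 -1 -1; 0 0 1]
T5·…·T1 = [-1 0 -8; -2 -1 -7; 0 0 1]
det M = 1; M⁻¹ = [-1 0 -8; 2 -1 9; 0 0 1]
M⁻¹ · (-10, -13)ᵀ = (2, 2)ᵀ

p = (2, 2)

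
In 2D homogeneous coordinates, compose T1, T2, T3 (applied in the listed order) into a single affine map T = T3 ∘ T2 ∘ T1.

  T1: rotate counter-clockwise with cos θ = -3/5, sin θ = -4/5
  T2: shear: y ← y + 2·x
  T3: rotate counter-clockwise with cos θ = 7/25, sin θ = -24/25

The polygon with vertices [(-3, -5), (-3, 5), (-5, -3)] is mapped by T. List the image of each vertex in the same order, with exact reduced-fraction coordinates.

T1 rotate counter-clockwise with cos θ = -3/5, sin θ = -4/5: (-3, -5) → (-11/5, 27/5); (-3, 5) → (29/5, -3/5); (-5, -3) → (3/5, 29/5)
T2 shear: y ← y + 2·x: (-11/5, 27/5) → (-11/5, 1); (29/5, -3/5) → (29/5, 11); (3/5, 29/5) → (3/5, 7)
T3 rotate counter-clockwise with cos θ = 7/25, sin θ = -24/25: (-11/5, 1) → (43/125, 299/125); (29/5, 11) → (1523/125, -311/125); (3/5, 7) → (861/125, 173/125)

image vertices: (43/125, 299/125), (1523/125, -311/125), (861/125, 173/125)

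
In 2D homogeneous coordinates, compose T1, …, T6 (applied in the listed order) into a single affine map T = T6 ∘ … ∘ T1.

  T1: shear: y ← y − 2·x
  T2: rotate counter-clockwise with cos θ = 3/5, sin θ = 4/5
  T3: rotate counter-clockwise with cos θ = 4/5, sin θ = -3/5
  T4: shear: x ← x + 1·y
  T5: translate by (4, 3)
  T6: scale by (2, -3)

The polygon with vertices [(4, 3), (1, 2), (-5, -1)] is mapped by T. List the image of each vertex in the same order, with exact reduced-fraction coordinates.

image vertices: (278/25, 51/25), (262/25, -246/25), (196/25, -768/25)

T1 shear: y ← y − 2·x: (4, 3) → (4, -5); (1, 2) → (1, 0); (-5, -1) → (-5, 9)
T2 rotate counter-clockwise with cos θ = 3/5, sin θ = 4/5: (4, -5) → (32/5, 1/5); (1, 0) → (3/5, 4/5); (-5, 9) → (-51/5, 7/5)
T3 rotate counter-clockwise with cos θ = 4/5, sin θ = -3/5: (32/5, 1/5) → (131/25, -92/25); (3/5, 4/5) → (24/25, 7/25); (-51/5, 7/5) → (-183/25, 181/25)
T4 shear: x ← x + 1·y: (131/25, -92/25) → (39/25, -92/25); (24/25, 7/25) → (31/25, 7/25); (-183/25, 181/25) → (-2/25, 181/25)
T5 translate by (4, 3): (39/25, -92/25) → (139/25, -17/25); (31/25, 7/25) → (131/25, 82/25); (-2/25, 181/25) → (98/25, 256/25)
T6 scale by (2, -3): (139/25, -17/25) → (278/25, 51/25); (131/25, 82/25) → (262/25, -246/25); (98/25, 256/25) → (196/25, -768/25)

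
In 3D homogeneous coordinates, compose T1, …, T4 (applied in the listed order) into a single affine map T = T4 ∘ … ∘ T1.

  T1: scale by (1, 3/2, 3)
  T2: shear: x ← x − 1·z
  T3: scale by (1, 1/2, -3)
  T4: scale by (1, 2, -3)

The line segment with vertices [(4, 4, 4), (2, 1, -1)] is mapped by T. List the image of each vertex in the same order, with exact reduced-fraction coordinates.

T1 scale by (1, 3/2, 3): (4, 4, 4) → (4, 6, 12); (2, 1, -1) → (2, 3/2, -3)
T2 shear: x ← x − 1·z: (4, 6, 12) → (-8, 6, 12); (2, 3/2, -3) → (5, 3/2, -3)
T3 scale by (1, 1/2, -3): (-8, 6, 12) → (-8, 3, -36); (5, 3/2, -3) → (5, 3/4, 9)
T4 scale by (1, 2, -3): (-8, 3, -36) → (-8, 6, 108); (5, 3/4, 9) → (5, 3/2, -27)

image vertices: (-8, 6, 108), (5, 3/2, -27)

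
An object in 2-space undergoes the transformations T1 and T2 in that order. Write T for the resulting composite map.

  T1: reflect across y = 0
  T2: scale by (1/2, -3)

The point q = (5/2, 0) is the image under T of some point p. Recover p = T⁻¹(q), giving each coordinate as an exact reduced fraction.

T1 = [1 0 0; 0 -1 0; 0 0 1]
T2·T1 = [1/2 0 0; 0 3 0; 0 0 1]
det M = 3/2; M⁻¹ = [2 0 0; 0 1/3 0; 0 0 1]
M⁻¹ · (5/2, 0)ᵀ = (5, 0)ᵀ

p = (5, 0)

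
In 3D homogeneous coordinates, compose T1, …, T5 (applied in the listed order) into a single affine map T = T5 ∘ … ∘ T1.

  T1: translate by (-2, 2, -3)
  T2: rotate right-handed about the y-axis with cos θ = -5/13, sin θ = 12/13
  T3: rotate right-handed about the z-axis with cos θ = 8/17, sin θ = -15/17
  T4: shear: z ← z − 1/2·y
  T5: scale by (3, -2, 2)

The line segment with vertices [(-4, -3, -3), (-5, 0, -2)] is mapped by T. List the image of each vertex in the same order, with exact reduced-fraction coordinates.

image vertices: (-1593/221, -1052/221, 2942/221), (570/221, -1166/221, 3123/221)

T1 translate by (-2, 2, -3): (-4, -3, -3) → (-6, -1, -6); (-5, 0, -2) → (-7, 2, -5)
T2 rotate right-handed about the y-axis with cos θ = -5/13, sin θ = 12/13: (-6, -1, -6) → (-42/13, -1, 102/13); (-7, 2, -5) → (-25/13, 2, 109/13)
T3 rotate right-handed about the z-axis with cos θ = 8/17, sin θ = -15/17: (-42/13, -1, 102/13) → (-531/221, 526/221, 102/13); (-25/13, 2, 109/13) → (190/221, 583/221, 109/13)
T4 shear: z ← z − 1/2·y: (-531/221, 526/221, 102/13) → (-531/221, 526/221, 1471/221); (190/221, 583/221, 109/13) → (190/221, 583/221, 3123/442)
T5 scale by (3, -2, 2): (-531/221, 526/221, 1471/221) → (-1593/221, -1052/221, 2942/221); (190/221, 583/221, 3123/442) → (570/221, -1166/221, 3123/221)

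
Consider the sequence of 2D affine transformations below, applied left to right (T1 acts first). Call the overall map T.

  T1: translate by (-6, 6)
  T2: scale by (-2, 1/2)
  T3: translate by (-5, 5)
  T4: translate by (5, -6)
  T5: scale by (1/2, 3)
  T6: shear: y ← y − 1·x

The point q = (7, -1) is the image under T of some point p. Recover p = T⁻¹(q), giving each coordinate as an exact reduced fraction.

T1 = [1 0 -6; 0 1 6; 0 0 1]
T2·T1 = [-2 0 12; 0 1/2 3; 0 0 1]
T3·…·T1 = [-2 0 7; 0 1/2 8; 0 0 1]
T4·…·T1 = [-2 0 12; 0 1/2 2; 0 0 1]
T5·…·T1 = [-1 0 6; 0 3/2 6; 0 0 1]
T6·…·T1 = [-1 0 6; 1 3/2 0; 0 0 1]
det M = -3/2; M⁻¹ = [-1 0 6; 2/3 2/3 -4; 0 0 1]
M⁻¹ · (7, -1)ᵀ = (-1, 0)ᵀ

p = (-1, 0)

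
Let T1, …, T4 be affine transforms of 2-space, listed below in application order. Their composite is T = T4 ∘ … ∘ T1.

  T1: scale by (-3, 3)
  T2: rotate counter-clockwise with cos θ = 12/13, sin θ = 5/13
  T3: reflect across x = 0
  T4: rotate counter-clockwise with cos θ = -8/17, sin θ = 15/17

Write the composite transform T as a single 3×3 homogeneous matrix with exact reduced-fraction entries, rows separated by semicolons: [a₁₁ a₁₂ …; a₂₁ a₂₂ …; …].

T1 = [-3 0 0; 0 3 0; 0 0 1]
T2·T1 = [-36/13 -15/13 0; -15/13 36/13 0; 0 0 1]
T3·…·T1 = [36/13 15/13 0; -15/13 36/13 0; 0 0 1]
T4·…·T1 = [-63/221 -660/221 0; 660/221 -63/221 0; 0 0 1]

T = [-63/221 -660/221 0; 660/221 -63/221 0; 0 0 1]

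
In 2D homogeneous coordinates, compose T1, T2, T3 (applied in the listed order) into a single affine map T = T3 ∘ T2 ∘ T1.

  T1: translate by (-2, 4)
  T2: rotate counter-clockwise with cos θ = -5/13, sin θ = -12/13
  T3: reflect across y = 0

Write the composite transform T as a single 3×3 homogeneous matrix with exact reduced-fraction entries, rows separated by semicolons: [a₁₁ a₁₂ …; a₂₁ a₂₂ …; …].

T = [-5/13 12/13 58/13; 12/13 5/13 -4/13; 0 0 1]

T1 = [1 0 -2; 0 1 4; 0 0 1]
T2·T1 = [-5/13 12/13 58/13; -12/13 -5/13 4/13; 0 0 1]
T3·…·T1 = [-5/13 12/13 58/13; 12/13 5/13 -4/13; 0 0 1]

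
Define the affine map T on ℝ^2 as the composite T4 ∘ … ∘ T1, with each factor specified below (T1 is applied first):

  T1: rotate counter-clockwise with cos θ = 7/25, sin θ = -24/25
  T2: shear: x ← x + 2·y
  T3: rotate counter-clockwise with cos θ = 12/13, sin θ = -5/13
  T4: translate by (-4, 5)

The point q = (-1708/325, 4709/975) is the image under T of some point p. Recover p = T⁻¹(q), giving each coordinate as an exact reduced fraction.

T1 = [7/25 24/25 0; -24/25 7/25 0; 0 0 1]
T2·T1 = [-41/25 38/25 0; -24/25 7/25 0; 0 0 1]
T3·…·T1 = [-612/325 491/325 0; -83/325 -106/325 0; 0 0 1]
T4·…·T1 = [-612/325 491/325 -4; -83/325 -106/325 5; 0 0 1]
det M = 1; M⁻¹ = [-106/325 -491/325 2031/325; 83/325 -612/325 3392/325; 0 0 1]
M⁻¹ · (-1708/325, 4709/975)ᵀ = (2/3, 0)ᵀ

p = (2/3, 0)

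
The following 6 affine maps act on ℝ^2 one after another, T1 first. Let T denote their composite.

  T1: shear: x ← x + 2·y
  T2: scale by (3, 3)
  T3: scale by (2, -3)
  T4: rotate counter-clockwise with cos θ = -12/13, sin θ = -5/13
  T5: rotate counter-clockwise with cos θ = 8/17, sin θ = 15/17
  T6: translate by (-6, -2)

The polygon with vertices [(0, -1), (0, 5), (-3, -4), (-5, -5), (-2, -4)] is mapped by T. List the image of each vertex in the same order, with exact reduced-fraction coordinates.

T1 shear: x ← x + 2·y: (0, -1) → (-2, -1); (0, 5) → (10, 5); (-3, -4) → (-11, -4); (-5, -5) → (-15, -5); (-2, -4) → (-10, -4)
T2 scale by (3, 3): (-2, -1) → (-6, -3); (10, 5) → (30, 15); (-11, -4) → (-33, -12); (-15, -5) → (-45, -15); (-10, -4) → (-30, -12)
T3 scale by (2, -3): (-6, -3) → (-12, 9); (30, 15) → (60, -45); (-33, -12) → (-66, 36); (-45, -15) → (-90, 45); (-30, -12) → (-60, 36)
T4 rotate counter-clockwise with cos θ = -12/13, sin θ = -5/13: (-12, 9) → (189/13, -48/13); (60, -45) → (-945/13, 240/13); (-66, 36) → (972/13, -102/13); (-90, 45) → (1305/13, -90/13); (-60, 36) → (900/13, -132/13)
T5 rotate counter-clockwise with cos θ = 8/17, sin θ = 15/17: (189/13, -48/13) → (2232/221, 2451/221); (-945/13, 240/13) → (-11160/221, -12255/221); (972/13, -102/13) → (9306/221, 13764/221); (1305/13, -90/13) → (11790/221, 18855/221); (900/13, -132/13) → (540/13, 732/13)
T6 translate by (-6, -2): (2232/221, 2451/221) → (906/221, 2009/221); (-11160/221, -12255/221) → (-12486/221, -12697/221); (9306/221, 13764/221) → (7980/221, 13322/221); (11790/221, 18855/221) → (10464/221, 18413/221); (540/13, 732/13) → (462/13, 706/13)

image vertices: (906/221, 2009/221), (-12486/221, -12697/221), (7980/221, 13322/221), (10464/221, 18413/221), (462/13, 706/13)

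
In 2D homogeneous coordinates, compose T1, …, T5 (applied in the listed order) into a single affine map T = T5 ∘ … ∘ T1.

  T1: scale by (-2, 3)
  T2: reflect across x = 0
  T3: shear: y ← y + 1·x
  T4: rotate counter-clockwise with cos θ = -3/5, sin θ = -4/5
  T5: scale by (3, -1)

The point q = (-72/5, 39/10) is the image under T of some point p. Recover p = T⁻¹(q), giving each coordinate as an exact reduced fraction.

T1 = [-2 0 0; 0 3 0; 0 0 1]
T2·T1 = [2 0 0; 0 3 0; 0 0 1]
T3·…·T1 = [2 0 0; 2 3 0; 0 0 1]
T4·…·T1 = [2/5 12/5 0; -14/5 -9/5 0; 0 0 1]
T5·…·T1 = [6/5 36/5 0; 14/5 9/5 0; 0 0 1]
det M = -18; M⁻¹ = [-1/10 2/5 0; 7/45 -1/15 0; 0 0 1]
M⁻¹ · (-72/5, 39/10)ᵀ = (3, -5/2)ᵀ

p = (3, -5/2)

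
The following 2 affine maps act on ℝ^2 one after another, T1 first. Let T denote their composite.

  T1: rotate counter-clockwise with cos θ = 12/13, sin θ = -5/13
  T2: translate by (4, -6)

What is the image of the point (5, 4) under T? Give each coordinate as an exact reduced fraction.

T(p) = (132/13, -55/13)

T1 rotate counter-clockwise with cos θ = 12/13, sin θ = -5/13: (5, 4) → (80/13, 23/13)
T2 translate by (4, -6): (80/13, 23/13) → (132/13, -55/13)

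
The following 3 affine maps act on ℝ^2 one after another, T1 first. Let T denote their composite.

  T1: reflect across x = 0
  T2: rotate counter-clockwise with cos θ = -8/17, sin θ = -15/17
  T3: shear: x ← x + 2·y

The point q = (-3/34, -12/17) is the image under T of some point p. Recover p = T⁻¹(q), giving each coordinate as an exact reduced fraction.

T1 = [-1 0 0; 0 1 0; 0 0 1]
T2·T1 = [8/17 15/17 0; 15/17 -8/17 0; 0 0 1]
T3·…·T1 = [38/17 -1/17 0; 15/17 -8/17 0; 0 0 1]
det M = -1; M⁻¹ = [8/17 -1/17 0; 15/17 -38/17 0; 0 0 1]
M⁻¹ · (-3/34, -12/17)ᵀ = (0, 3/2)ᵀ

p = (0, 3/2)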